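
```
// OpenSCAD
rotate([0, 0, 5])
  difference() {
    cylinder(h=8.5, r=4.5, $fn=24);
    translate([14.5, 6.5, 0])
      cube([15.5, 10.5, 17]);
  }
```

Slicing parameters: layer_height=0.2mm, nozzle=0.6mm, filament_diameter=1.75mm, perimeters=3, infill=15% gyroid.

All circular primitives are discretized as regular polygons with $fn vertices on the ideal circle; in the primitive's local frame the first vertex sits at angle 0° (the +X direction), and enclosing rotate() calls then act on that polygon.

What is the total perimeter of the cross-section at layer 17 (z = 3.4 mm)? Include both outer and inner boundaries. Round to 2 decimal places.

28.19 mm

At z = 3.4 mm: the r=4.5 cylinder gives a regular 24-gon of circumradius 4.5 (constant along its height) (perimeter = 2·24·4.500·sin(180°/24) = 28.19 mm); the cube at (14.5, 6.5) (footprint 15.5×10.5) is included at this height (perimeter 52.00 mm); Subtracting the remaining from the first: starting from the r=4.5 cylinder, the 15.5×10.5 cube at (14.5, 6.5) misses the remaining region (no effect) — boundary = 28.19 mm; (whole slice rotated 5° about Z — lengths, areas and connectivity unchanged). Overall, the cross-section is a single solid region. Total boundary length (outer) = 28.19 mm.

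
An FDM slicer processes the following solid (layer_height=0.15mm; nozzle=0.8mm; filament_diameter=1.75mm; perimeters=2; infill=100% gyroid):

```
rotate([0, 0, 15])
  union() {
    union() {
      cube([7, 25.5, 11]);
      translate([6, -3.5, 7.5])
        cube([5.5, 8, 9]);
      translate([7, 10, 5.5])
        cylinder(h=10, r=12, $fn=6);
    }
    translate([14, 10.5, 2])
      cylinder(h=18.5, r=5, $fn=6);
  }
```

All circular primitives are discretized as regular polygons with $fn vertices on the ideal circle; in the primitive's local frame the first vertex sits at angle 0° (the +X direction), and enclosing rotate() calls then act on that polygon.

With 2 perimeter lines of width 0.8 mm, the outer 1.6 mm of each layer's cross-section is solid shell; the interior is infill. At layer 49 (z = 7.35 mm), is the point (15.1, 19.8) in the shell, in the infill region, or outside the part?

outside

At z = 7.35 mm: the cube is present — its section is the full 7×25.5 rectangle; the cube at (6, -3.5) does not reach this height (z outside [7.5, 16.5]); the cylinder at (7, 10): section is a regular 6-gon, circumradius r=12; Merging all regions: the regions partially overlap (shared area 141.36 mm²), so overlapping operands fuse into one piece — 1 connected region; the r=5 cylinder at (14, 10.5) gives a regular 6-gon of circumradius 5 (constant along its height); Combining (union): the regions partially overlap (shared area 63.67 mm²), so overlapping operands fuse into one piece — 1 connected region; (rotated 15° about Z; rotation is an isometry so areas/perimeters/island counts are preserved). Overall, the cross-section is a single solid region. Undo the 15° rotation: the query point maps to (19.710, 15.217) in the un-rotated model frame. The nearest boundary edge runs (16.50, 14.83)→(19.00, 10.50); distance from the point to it = 2.97 mm. The point is not inside any of the regions above, so it lies outside the cross-section (2.97 mm from the nearest boundary).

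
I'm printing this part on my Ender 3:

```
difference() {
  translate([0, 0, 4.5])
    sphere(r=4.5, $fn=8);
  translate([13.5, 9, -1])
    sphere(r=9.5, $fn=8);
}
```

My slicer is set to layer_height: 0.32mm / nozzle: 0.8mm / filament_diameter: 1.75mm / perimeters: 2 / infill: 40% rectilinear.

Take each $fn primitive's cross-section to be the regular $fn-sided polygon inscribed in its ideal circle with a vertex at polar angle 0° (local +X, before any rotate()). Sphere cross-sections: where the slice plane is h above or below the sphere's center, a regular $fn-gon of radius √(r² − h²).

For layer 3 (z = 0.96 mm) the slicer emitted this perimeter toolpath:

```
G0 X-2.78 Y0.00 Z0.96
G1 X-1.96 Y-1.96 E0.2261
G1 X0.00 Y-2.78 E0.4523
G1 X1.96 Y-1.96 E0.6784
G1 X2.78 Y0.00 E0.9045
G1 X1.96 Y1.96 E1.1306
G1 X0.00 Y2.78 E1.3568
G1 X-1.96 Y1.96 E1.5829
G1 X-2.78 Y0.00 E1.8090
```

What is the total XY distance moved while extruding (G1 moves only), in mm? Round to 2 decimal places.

17.00 mm

Sum the Euclidean lengths of each G1 segment: total = 17.00 mm.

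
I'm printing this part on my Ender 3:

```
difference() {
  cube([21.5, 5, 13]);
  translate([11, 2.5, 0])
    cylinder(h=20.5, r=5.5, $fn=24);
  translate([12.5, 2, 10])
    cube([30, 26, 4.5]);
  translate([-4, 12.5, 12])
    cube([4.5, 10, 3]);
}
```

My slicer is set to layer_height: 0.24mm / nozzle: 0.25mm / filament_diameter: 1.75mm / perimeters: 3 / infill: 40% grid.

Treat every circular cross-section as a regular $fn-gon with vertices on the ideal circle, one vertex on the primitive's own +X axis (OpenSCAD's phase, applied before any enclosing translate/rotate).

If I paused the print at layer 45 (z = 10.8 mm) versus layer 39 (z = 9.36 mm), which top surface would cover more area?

layer 39 (z = 9.36 mm)

Layer 45 (z = 10.8): the cube (footprint 21.5×5) is included at this height (area 107.50 mm²); the r=5.5 cylinder at (11, 2.5) gives a regular 24-gon of circumradius 5.5 (constant along its height) (area = (24/2)·5.500²·sin(360°/24) = 93.95 mm²); the 30×26 cube at (12.5, 2) contributes its full rectangle (area 780.00 mm²); the cube at (-4, 12.5) is absent (z outside [12, 15]); After the difference (first − rest): starting from the 21.5×5 cube (107.50 mm²), the r=5.5 cylinder at (11, 2.5) partially overlaps it — only the 52.70 mm² overlap (of its 93.95 mm²) is removed, clipping the outline; the 30×26 cube at (12.5, 2) partially overlaps it — only the 15.59 mm² overlap (of its 780.00 mm²) is removed, clipping the outline — area = 39.21 mm². So its area = 39.21 mm². Layer 39 (z = 9.36): the cube is present — its section is the full 21.5×5 rectangle (area 107.50 mm²); the r=5.5 cylinder at (11, 2.5) gives a regular 24-gon of circumradius 5.5 (constant along its height) (area = (24/2)·5.500²·sin(360°/24) = 93.95 mm²); the cube at (12.5, 2) does not reach this height (z outside [10, 14.5]); the cube at (-4, 12.5) is absent (z outside [12, 15]); Subtracting the remaining from the first: starting from the 21.5×5 cube (107.50 mm²), the r=5.5 cylinder at (11, 2.5) partially overlaps it — only the 52.70 mm² overlap (of its 93.95 mm²) is removed, clipping the outline — area = 54.80 mm². So its area = 54.80 mm². Layer 39 is larger (54.80 vs 39.21 mm²).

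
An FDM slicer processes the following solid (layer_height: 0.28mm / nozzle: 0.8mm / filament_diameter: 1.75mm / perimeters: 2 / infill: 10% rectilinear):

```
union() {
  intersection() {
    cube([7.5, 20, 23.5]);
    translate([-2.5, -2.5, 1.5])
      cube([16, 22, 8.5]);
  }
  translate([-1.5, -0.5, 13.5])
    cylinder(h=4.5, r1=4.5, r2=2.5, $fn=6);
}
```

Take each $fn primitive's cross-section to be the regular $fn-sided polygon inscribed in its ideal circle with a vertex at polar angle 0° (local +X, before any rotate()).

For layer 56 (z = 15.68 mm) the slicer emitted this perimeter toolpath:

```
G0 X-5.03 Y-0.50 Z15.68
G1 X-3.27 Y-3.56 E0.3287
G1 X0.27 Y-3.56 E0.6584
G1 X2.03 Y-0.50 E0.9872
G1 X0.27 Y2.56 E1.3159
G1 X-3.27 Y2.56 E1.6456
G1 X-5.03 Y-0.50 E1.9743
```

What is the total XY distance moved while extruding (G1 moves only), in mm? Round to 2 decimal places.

21.20 mm

Sum the Euclidean lengths of each G1 segment: total = 21.20 mm.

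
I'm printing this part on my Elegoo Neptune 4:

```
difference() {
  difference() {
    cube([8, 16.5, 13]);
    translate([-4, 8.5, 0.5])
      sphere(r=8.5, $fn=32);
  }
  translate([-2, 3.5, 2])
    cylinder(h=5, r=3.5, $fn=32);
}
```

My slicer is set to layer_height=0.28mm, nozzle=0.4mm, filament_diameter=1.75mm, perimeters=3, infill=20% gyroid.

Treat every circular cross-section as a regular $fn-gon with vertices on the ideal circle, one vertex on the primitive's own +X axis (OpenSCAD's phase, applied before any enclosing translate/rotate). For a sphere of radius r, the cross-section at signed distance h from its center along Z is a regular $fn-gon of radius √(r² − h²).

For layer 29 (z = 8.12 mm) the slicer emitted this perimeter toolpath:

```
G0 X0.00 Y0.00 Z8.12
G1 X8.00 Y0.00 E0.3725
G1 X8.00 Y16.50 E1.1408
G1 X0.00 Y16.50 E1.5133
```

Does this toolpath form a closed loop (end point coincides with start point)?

no

Start point (G0): (0.00, 0.00). End point (last G1): the path does not return to the start — open.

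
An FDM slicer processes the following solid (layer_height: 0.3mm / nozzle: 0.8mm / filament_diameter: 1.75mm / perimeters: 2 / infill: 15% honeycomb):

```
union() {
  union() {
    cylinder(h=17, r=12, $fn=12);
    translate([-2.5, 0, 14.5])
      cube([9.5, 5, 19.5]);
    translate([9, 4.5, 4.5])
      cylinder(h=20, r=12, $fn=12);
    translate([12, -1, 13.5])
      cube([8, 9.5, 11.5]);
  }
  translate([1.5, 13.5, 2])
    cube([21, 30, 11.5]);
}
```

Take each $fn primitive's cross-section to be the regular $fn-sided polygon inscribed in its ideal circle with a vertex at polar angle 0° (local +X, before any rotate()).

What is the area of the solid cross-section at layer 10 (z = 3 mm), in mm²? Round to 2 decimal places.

1062.00 mm²

At z = 3 mm: the r=12 cylinder contributes a regular 12-gon of circumradius 12 (area = (12/2)·12.000²·sin(360°/12) = 432.00 mm²); the cube at (-2.5, 0) is not intersected at this z (z outside [14.5, 34]); the cylinder at (9, 4.5) is absent (z outside [4.5, 24.5]); the cube at (12, -1) does not reach this height (z outside [13.5, 25]); Combining (union): only the r=12 cylinder is present, so the union is just that shape — area = 432.00 mm²; the cube at (1.5, 13.5) is present — its section is the full 21×30 rectangle (area 630.00 mm²); Merging all regions: the 2 present regions are separate (no shared area or edge), so areas and boundary lengths simply add and each stays a separate island — area = 1062.00 mm². Overall, the cross-section has 2 separate islands. Net area = 1062.00 mm².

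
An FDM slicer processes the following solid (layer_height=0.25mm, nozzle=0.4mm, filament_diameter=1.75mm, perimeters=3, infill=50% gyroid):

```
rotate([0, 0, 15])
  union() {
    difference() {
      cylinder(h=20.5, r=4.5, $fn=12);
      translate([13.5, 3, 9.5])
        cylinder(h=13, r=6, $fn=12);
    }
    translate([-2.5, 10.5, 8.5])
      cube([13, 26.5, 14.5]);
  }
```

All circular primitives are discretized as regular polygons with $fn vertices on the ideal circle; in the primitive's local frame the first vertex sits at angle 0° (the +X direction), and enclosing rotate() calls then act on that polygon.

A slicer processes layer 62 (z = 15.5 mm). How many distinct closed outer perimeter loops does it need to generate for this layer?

At z = 15.5 mm: the r=4.5 cylinder contributes a regular 12-gon of circumradius 4.5; the r=6 cylinder at (13.5, 3) gives a regular 12-gon of circumradius 6 (constant along its height); After the difference (first − rest): starting from the r=4.5 cylinder, the r=6 cylinder at (13.5, 3) misses the remaining region (no effect) — 1 connected region; the cube at (-2.5, 10.5) (footprint 13×26.5) is included at this height; Merging all regions: the 2 present regions are separate (no shared area or edge), so areas and boundary lengths simply add and each stays a separate island — 2 connected regions; (whole slice rotated 15° about Z — lengths, areas and connectivity unchanged). The result has 2 disconnected regions.

2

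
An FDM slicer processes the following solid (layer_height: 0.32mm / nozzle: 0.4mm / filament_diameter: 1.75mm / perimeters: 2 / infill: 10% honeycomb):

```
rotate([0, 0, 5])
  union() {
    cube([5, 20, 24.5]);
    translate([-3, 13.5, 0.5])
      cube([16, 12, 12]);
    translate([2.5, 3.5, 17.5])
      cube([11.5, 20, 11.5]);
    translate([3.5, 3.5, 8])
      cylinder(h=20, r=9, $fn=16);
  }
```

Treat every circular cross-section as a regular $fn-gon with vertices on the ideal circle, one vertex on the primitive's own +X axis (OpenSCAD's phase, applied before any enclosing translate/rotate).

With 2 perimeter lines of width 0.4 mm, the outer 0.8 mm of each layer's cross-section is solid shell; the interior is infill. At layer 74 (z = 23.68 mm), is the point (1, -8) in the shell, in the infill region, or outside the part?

outside

At z = 23.68 mm: the cube (footprint 5×20) is included at this height; the cube at (-3, 13.5) is absent (z outside [0.5, 12.5]); the 11.5×20 cube at (2.5, 3.5) contributes its full rectangle; the r=9 cylinder at (3.5, 3.5) contributes a regular 16-gon of circumradius 9; Merging all regions: the regions partially overlap (shared area 151.03 mm²), so overlapping operands fuse into one piece — 1 connected region; (rotated 5° about Z; rotation is an isometry so areas/perimeters/island counts are preserved). Overall, the cross-section is a single solid region. Undo the 5° rotation: the query point maps to (0.299, -8.057) in the un-rotated model frame. The nearest boundary edge runs (3.50, -5.50)→(0.06, -4.81); distance from the point to it = 3.13 mm. The point is not inside any of the regions above, so it lies outside the cross-section (3.13 mm from the nearest boundary).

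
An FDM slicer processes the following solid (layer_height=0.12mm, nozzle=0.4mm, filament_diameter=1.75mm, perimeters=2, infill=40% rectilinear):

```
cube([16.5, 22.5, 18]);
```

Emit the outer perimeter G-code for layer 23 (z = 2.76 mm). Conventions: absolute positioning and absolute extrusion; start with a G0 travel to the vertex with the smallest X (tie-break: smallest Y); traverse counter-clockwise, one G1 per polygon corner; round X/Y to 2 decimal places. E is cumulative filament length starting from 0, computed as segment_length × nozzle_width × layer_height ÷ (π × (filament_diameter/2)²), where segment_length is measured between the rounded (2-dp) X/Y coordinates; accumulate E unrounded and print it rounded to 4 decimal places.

At z = 2.76 mm: the 16.5×22.5 cube contributes its full rectangle. The outline is a single polygon with 4 vertices. Extrusion per mm of travel: 0.4 × 0.12 / (π × 0.875²) = 0.019956. Accumulating E over each segment gives final E = 1.5566.

G0 X0.00 Y0.00 Z2.76
G1 X16.50 Y0.00 E0.3293
G1 X16.50 Y22.50 E0.7783
G1 X0.00 Y22.50 E1.1076
G1 X0.00 Y0.00 E1.5566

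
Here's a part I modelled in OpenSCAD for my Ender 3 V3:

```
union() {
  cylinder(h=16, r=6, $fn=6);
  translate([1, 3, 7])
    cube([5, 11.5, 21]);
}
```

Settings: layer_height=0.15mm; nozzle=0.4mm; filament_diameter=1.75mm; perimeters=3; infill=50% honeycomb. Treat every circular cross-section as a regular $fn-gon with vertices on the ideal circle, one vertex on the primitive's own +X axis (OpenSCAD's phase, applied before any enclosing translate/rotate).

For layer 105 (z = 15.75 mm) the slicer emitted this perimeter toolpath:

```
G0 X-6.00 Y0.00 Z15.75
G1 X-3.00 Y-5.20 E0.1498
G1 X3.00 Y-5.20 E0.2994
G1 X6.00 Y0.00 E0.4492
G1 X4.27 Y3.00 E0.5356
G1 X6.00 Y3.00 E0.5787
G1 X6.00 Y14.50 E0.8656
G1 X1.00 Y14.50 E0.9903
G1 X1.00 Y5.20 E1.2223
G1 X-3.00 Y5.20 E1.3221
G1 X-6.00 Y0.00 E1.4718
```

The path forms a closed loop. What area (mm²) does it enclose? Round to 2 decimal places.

Apply the shoelace formula to the sequence of (X, Y) vertices; enclosed area = 145.31 mm².

145.31 mm²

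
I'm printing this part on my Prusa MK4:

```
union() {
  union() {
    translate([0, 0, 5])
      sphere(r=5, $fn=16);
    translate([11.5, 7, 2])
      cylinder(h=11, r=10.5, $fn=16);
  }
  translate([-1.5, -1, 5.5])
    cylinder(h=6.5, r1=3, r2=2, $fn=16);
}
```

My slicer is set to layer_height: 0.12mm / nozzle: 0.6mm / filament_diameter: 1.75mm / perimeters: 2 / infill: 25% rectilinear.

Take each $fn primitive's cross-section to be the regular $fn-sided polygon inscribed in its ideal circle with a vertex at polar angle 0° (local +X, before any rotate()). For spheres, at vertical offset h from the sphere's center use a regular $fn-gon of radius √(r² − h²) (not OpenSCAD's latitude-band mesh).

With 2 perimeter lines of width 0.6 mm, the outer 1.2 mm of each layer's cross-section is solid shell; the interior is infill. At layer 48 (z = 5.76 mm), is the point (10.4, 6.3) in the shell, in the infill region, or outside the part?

At z = 5.76 mm: the r=5 sphere contributes a regular 16-gon of circumradius √(5²−0.76²) = 4.942; the cylinder at (11.5, 7): section is a regular 16-gon, circumradius r=10.5; Combining (union): the regions partially overlap (shared area 8.01 mm²), so overlapping operands fuse into one piece — 1 connected region; the cone at (-1.5, -1) (r1=3→r2=2) has section circumradius 2.960 here — a regular 16-gon; Combining (union): the cone at (-1.5, -1) lies entirely inside that combined region, so the union is just that combined region — 1 connected region. Overall, the cross-section is a single solid region. The nearest boundary edge runs (0.00, 4.94)→(1.47, 4.65); distance from the point to it = 9.08 mm. The point is inside the cross-section and 9.08 mm from the nearest boundary — more than the 1.2 mm shell width (2 × 0.6), so it's in the infill interior.

infill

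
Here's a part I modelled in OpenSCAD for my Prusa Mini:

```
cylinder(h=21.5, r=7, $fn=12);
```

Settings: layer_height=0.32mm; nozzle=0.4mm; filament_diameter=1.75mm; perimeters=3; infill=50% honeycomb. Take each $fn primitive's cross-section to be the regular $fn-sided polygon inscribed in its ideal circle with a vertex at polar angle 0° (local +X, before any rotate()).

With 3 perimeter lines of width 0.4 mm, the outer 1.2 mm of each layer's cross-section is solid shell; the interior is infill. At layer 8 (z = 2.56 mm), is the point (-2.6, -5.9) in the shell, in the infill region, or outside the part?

At z = 2.56 mm: the r=7 cylinder contributes a regular 12-gon of circumradius 7. Overall, the cross-section is a single solid region. The nearest boundary edge runs (-3.50, -6.06)→(-0.00, -7.00); distance from the point to it = 0.39 mm. The point is inside the cross-section, 0.39 mm from the nearest boundary — within the 1.2 mm shell band (3 × 0.4).

shell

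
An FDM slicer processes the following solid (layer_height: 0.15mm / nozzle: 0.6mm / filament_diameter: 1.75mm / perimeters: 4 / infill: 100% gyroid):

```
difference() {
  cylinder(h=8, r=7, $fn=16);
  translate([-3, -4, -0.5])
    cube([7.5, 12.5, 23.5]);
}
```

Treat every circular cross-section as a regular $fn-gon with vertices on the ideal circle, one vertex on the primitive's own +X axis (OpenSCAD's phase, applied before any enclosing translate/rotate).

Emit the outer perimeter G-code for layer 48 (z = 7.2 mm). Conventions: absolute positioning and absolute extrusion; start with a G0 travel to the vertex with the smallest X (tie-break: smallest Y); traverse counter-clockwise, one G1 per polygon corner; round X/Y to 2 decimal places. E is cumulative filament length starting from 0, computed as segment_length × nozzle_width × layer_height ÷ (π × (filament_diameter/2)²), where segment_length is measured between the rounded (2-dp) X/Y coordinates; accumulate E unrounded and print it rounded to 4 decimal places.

At z = 7.2 mm: the cylinder: section is a regular 16-gon, circumradius r=7; the cube at (-3, -4) is present — its section is the full 7.5×12.5 rectangle; Taking the first minus the rest: starting from the r=7 cylinder, the 7.5×12.5 cube at (-3, -4) partially overlaps it — only the 78.79 mm² overlap (of its 93.75 mm²) is removed, clipping the outline — 1 connected region. The outline is a single polygon with 17 vertices. Extrusion per mm of travel: 0.6 × 0.15 / (π × 0.875²) = 0.037418. Accumulating E over each segment gives final E = 2.3449.

G0 X-7.00 Y0.00 Z7.20
G1 X-6.47 Y-2.68 E0.1022
G1 X-4.95 Y-4.95 E0.2044
G1 X-2.68 Y-6.47 E0.3067
G1 X0.00 Y-7.00 E0.4089
G1 X2.68 Y-6.47 E0.5111
G1 X4.95 Y-4.95 E0.6133
G1 X6.47 Y-2.68 E0.7156
G1 X7.00 Y0.00 E0.8178
G1 X6.47 Y2.68 E0.9200
G1 X4.95 Y4.95 E1.0222
G1 X4.50 Y5.25 E1.0425
G1 X4.50 Y-4.00 E1.3886
G1 X-3.00 Y-4.00 E1.6692
G1 X-3.00 Y6.25 E2.0527
G1 X-4.95 Y4.95 E2.1404
G1 X-6.47 Y2.68 E2.2426
G1 X-7.00 Y0.00 E2.3449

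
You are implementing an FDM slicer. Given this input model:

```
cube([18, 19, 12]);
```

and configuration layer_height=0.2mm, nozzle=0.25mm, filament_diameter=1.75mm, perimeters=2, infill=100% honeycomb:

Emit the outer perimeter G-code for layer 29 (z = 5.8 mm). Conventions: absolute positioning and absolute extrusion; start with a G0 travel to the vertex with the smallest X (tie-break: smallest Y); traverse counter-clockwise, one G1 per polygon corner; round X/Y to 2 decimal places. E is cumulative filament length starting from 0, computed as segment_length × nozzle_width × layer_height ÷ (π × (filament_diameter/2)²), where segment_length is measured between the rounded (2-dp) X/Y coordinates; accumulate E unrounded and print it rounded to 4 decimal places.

At z = 5.8 mm: the cube (footprint 18×19) is included at this height. The outline is a single polygon with 4 vertices. Extrusion per mm of travel: 0.25 × 0.2 / (π × 0.875²) = 0.020788. Accumulating E over each segment gives final E = 1.5383.

G0 X0.00 Y0.00 Z5.80
G1 X18.00 Y0.00 E0.3742
G1 X18.00 Y19.00 E0.7691
G1 X0.00 Y19.00 E1.1433
G1 X0.00 Y0.00 E1.5383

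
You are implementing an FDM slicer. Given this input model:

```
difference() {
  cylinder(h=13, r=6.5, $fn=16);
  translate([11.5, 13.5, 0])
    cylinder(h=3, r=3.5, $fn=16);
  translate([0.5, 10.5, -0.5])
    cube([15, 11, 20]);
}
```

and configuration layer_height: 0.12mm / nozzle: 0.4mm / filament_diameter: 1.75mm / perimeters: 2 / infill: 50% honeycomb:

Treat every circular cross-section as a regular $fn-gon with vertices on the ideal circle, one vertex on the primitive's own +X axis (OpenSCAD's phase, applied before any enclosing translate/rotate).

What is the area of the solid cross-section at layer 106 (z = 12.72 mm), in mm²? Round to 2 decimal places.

129.35 mm²

At z = 12.72 mm: the cylinder: section is a regular 16-gon, circumradius r=6.5 (area = (16/2)·6.500²·sin(360°/16) = 129.35 mm²); the cylinder at (11.5, 13.5) does not reach this height (z outside [0, 3]); the cube at (0.5, 10.5) (footprint 15×11) is included at this height (area 165.00 mm²); Taking the first minus the rest: starting from the r=6.5 cylinder (129.35 mm²), the 15×11 cube at (0.5, 10.5) misses the remaining region (no effect) — area = 129.35 mm². Overall, the cross-section is a single solid region. Net area = 129.35 mm².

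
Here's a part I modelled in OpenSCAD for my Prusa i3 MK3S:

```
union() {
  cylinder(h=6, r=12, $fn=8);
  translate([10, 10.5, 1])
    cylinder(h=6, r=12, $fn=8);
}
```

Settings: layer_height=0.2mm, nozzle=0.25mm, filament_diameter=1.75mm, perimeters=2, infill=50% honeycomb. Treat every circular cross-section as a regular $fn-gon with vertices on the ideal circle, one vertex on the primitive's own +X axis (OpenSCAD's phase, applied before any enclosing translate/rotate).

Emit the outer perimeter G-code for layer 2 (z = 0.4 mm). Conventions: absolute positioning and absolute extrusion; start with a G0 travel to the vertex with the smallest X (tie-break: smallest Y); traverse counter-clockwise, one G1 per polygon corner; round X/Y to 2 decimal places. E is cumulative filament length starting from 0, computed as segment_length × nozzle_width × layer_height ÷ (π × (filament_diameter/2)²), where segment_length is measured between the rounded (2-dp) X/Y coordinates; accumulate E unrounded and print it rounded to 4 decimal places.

At z = 0.4 mm: the cylinder: section is a regular 8-gon, circumradius r=12; the cylinder at (10, 10.5) is absent (z outside [1, 7]); Taking the union: only the r=12 cylinder is present, so the union is just that shape — 1 connected region. The outline is a single polygon with 8 vertices. Extrusion per mm of travel: 0.25 × 0.2 / (π × 0.875²) = 0.020788. Accumulating E over each segment gives final E = 1.5278.

G0 X-12.00 Y0.00 Z0.40
G1 X-8.49 Y-8.49 E0.1910
G1 X0.00 Y-12.00 E0.3819
G1 X8.49 Y-8.49 E0.5729
G1 X12.00 Y0.00 E0.7639
G1 X8.49 Y8.49 E0.9549
G1 X0.00 Y12.00 E1.1458
G1 X-8.49 Y8.49 E1.3368
G1 X-12.00 Y0.00 E1.5278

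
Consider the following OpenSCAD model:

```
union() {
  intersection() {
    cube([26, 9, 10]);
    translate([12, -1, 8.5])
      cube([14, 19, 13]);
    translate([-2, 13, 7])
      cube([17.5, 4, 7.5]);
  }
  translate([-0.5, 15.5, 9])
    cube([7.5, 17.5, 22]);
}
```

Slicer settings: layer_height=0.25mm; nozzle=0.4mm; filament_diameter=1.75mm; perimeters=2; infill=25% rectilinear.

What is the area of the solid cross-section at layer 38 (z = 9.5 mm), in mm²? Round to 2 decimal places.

At z = 9.5 mm: the 26×9 cube contributes its full rectangle (area 234.00 mm²); the cube at (12, -1) (footprint 14×19) is included at this height (area 266.00 mm²); the cube at (-2, 13) is present — its section is the full 17.5×4 rectangle (area 70.00 mm²); Taking the intersection: the 14×19 cube at (12, -1) partially overlaps the 26×9 cube; clipping to the common part keeps 126.00 mm²; the 17.5×4 cube at (-2, 13) does not overlap the running intersection (empty) — nothing remains; the cube at (-0.5, 15.5) is present — its section is the full 7.5×17.5 rectangle (area 131.25 mm²); Merging all regions: only the 7.5×17.5 cube at (-0.5, 15.5) is present, so the union is just that shape — area = 131.25 mm². Overall, the cross-section is a single solid region. Net area = 131.25 mm².

131.25 mm²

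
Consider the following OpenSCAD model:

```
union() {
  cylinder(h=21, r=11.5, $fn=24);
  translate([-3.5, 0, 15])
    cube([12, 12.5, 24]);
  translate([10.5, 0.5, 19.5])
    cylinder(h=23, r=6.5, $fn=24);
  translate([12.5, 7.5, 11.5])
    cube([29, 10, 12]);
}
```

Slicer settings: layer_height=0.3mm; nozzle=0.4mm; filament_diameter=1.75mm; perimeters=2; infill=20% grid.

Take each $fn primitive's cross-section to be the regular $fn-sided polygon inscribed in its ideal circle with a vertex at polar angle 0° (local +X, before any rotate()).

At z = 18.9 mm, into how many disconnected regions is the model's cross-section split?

2

At z = 18.9 mm: the r=11.5 cylinder gives a regular 24-gon of circumradius 11.5 (constant along its height); the cube at (-3.5, 0) is present — its section is the full 12×12.5 rectangle; the cylinder at (10.5, 0.5) is not intersected at this z (z outside [19.5, 42.5]); the cube at (12.5, 7.5) (footprint 29×10) is included at this height; Combining (union): the regions partially overlap (shared area 126.72 mm²), so overlapping operands fuse into one piece — 2 connected regions. The result has 2 disconnected regions.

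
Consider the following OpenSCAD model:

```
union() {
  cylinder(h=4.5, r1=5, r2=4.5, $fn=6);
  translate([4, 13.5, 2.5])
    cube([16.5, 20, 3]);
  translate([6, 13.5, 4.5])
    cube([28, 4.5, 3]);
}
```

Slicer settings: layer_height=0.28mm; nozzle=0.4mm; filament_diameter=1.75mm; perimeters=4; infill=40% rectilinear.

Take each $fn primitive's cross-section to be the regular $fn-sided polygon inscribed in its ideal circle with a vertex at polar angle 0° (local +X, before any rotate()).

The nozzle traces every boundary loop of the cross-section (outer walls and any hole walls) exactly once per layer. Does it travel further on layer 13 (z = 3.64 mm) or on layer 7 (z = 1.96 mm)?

Layer 13 (z = 3.64): the cone contributes a regular 6-gon of circumradius 4.596 (interpolated between r1=5 and r2=4.5 at t=0.809) (perimeter = 2·6·4.596·sin(180°/6) = 27.57 mm); the cube at (4, 13.5) is present — its section is the full 16.5×20 rectangle (perimeter 73.00 mm); the cube at (6, 13.5) is absent (z outside [4.5, 7.5]); Merging all regions: the 2 present regions are separate (no shared area or edge), so areas and boundary lengths simply add and each stays a separate island — boundary = 100.57 mm. So its perimeter = 100.57 mm. Layer 7 (z = 1.96): the cone contributes a regular 6-gon of circumradius 4.782 (interpolated between r1=5 and r2=4.5 at t=0.436) (perimeter = 2·6·4.782·sin(180°/6) = 28.69 mm); the cube at (4, 13.5) is absent (z outside [2.5, 5.5]); the cube at (6, 13.5) is not intersected at this z (z outside [4.5, 7.5]); Taking the union: only the cone is present, so the union is just that shape — boundary = 28.69 mm. So its perimeter = 28.69 mm. Layer 13 is larger (100.57 vs 28.69 mm).

layer 13 (z = 3.64 mm)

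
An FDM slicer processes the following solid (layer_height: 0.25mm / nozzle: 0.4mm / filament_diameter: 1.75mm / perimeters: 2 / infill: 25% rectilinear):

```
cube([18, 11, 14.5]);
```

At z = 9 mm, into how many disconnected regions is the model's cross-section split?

1

At z = 9 mm: the cube is present — its section is the full 18×11 rectangle. The result has 1 disconnected region.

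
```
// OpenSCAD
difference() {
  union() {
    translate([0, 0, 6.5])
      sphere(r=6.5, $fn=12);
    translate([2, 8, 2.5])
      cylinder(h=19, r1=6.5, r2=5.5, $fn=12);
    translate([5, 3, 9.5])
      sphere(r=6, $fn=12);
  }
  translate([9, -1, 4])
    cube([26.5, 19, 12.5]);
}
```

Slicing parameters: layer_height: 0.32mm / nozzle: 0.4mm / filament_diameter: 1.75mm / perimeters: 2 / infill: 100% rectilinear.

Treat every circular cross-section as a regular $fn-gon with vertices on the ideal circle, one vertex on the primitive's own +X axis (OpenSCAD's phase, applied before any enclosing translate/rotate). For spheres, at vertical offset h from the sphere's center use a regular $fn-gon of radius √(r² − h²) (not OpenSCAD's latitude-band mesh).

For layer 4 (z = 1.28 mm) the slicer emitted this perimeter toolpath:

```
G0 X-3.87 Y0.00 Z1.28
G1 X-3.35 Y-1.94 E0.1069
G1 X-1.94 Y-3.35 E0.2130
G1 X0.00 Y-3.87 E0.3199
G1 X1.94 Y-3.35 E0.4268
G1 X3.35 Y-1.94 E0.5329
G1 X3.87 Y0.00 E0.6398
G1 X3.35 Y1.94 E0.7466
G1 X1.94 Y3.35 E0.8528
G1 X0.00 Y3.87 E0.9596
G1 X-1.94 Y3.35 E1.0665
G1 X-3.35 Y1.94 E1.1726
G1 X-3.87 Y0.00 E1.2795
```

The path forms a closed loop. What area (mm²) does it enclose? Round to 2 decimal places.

44.95 mm²

Apply the shoelace formula to the sequence of (X, Y) vertices; enclosed area = 44.95 mm².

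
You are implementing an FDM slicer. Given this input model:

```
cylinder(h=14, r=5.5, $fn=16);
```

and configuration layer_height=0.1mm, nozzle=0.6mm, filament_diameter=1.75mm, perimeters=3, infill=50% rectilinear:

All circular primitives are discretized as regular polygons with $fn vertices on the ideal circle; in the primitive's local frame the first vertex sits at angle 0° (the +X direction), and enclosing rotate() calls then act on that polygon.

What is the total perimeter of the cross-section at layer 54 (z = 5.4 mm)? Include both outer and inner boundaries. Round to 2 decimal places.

34.34 mm

At z = 5.4 mm: the r=5.5 cylinder gives a regular 16-gon of circumradius 5.5 (constant along its height) (perimeter = 2·16·5.500·sin(180°/16) = 34.34 mm). Overall, the cross-section is a single solid region. Total boundary length (outer) = 34.34 mm.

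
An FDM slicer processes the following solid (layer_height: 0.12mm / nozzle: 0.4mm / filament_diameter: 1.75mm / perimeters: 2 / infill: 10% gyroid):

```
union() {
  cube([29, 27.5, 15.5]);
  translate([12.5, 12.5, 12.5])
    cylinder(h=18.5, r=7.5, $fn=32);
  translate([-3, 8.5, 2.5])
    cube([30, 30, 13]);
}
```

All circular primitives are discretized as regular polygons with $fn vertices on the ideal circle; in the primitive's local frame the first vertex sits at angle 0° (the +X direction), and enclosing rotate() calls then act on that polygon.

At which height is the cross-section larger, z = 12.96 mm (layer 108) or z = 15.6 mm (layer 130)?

layer 108 (z = 12.96 mm)

Layer 108 (z = 12.96): the 29×27.5 cube contributes its full rectangle (area 797.50 mm²); the r=7.5 cylinder at (12.5, 12.5) gives a regular 32-gon of circumradius 7.5 (constant along its height) (area = (32/2)·7.500²·sin(360°/32) = 175.58 mm²); the 30×30 cube at (-3, 8.5) contributes its full rectangle (area 900.00 mm²); Taking the union: the regions partially overlap — summed areas 1873.08 mm² minus the doubly-counted overlap 688.58 mm² gives 1184.50 mm² — area = 1184.50 mm². So its area = 1184.50 mm². Layer 130 (z = 15.6): the cube does not reach this height (z outside [0, 15.5]); the r=7.5 cylinder at (12.5, 12.5) contributes a regular 32-gon of circumradius 7.5 (area = (32/2)·7.500²·sin(360°/32) = 175.58 mm²); the cube at (-3, 8.5) is absent (z outside [2.5, 15.5]); Combining (union): only the r=7.5 cylinder at (12.5, 12.5) is present, so the union is just that shape — area = 175.58 mm². So its area = 175.58 mm². Layer 108 is larger (1184.50 vs 175.58 mm²).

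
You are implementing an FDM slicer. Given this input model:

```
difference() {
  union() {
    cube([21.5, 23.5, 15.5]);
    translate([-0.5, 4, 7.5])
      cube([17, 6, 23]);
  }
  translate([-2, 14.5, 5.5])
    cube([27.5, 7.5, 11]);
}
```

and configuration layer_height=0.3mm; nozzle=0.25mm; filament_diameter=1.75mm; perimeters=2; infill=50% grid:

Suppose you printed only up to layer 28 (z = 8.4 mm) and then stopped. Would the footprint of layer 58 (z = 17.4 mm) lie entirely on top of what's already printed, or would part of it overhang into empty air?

entirely on top

Compare the two slices. At z = 8.4: the cube is present — its section is the full 21.5×23.5 rectangle (area 505.25 mm²); the 17×6 cube at (-0.5, 4) contributes its full rectangle (area 102.00 mm²); Merging all regions: the regions partially overlap — summed areas 607.25 mm² minus the doubly-counted overlap 99.00 mm² gives 508.25 mm² — area = 508.25 mm²; the cube at (-2, 14.5) is present — its section is the full 27.5×7.5 rectangle (area 206.25 mm²); Subtracting the remaining from the first: starting from that combined region (508.25 mm²), the 27.5×7.5 cube at (-2, 14.5) partially overlaps it — only the 161.25 mm² overlap (of its 206.25 mm²) is removed, clipping the outline — area = 347.00 mm². At z = 17.4: the cube is not intersected at this z (z outside [0, 15.5]); the cube at (-0.5, 4) (footprint 17×6) is included at this height (area 102.00 mm²); Merging all regions: only the 17×6 cube at (-0.5, 4) is present, so the union is just that shape — area = 102.00 mm²; the cube at (-2, 14.5) is not intersected at this z (z outside [5.5, 16.5]); Taking the first minus the rest: none of the subtracted shapes is present at this height, so that combined region is unchanged — area = 102.00 mm². Checking containment: the cross-section at z = 17.4 is a subset of the cross-section at z = 8.4.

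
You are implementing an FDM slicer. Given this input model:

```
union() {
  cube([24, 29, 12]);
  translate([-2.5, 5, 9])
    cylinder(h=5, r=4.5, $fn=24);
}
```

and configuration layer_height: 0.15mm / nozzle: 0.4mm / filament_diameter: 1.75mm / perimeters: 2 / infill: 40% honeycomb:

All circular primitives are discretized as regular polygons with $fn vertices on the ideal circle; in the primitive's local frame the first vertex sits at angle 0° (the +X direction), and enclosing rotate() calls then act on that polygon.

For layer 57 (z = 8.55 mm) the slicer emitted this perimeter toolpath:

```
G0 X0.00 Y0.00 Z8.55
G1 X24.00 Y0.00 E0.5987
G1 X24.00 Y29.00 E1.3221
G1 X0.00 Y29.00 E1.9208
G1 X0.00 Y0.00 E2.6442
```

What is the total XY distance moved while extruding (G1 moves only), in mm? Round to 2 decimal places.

106.00 mm

Sum the Euclidean lengths of each G1 segment: total = 106.00 mm.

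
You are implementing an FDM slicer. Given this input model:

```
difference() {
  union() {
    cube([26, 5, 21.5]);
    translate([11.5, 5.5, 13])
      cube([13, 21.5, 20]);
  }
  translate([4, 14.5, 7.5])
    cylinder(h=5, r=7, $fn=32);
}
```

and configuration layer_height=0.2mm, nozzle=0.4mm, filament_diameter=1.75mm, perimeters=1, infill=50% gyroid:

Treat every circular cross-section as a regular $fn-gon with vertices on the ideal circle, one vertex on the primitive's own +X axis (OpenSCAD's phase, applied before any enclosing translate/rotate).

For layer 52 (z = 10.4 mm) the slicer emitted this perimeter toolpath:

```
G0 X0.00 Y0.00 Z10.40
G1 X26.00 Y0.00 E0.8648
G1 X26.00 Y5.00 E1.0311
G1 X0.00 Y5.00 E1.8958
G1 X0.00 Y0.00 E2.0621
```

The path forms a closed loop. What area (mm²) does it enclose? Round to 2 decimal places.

Apply the shoelace formula to the sequence of (X, Y) vertices; enclosed area = 130.00 mm².

130.00 mm²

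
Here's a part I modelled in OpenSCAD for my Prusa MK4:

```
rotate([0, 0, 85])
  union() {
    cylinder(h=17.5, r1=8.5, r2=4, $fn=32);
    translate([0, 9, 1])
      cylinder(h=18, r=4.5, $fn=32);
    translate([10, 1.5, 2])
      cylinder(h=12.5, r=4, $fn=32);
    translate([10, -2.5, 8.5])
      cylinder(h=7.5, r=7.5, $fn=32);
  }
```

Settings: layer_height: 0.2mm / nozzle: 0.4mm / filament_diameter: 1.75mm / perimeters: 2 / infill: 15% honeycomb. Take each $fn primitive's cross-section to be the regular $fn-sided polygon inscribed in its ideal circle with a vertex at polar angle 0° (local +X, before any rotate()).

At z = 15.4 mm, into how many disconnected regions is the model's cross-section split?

1

At z = 15.4 mm: the cone contributes a regular 32-gon of circumradius 4.540 (interpolated between r1=8.5 and r2=4 at t=0.880); the cylinder at (0, 9): section is a regular 32-gon, circumradius r=4.5; the cylinder at (10, 1.5) is not intersected at this z (z outside [2, 14.5]); the cylinder at (10, -2.5): section is a regular 32-gon, circumradius r=7.5; Combining (union): the regions partially overlap (shared area 6.79 mm²), so overlapping operands fuse into one piece — 1 connected region; (rotated 85° about Z; rotation is an isometry so areas/perimeters/island counts are preserved). The result has 1 disconnected region.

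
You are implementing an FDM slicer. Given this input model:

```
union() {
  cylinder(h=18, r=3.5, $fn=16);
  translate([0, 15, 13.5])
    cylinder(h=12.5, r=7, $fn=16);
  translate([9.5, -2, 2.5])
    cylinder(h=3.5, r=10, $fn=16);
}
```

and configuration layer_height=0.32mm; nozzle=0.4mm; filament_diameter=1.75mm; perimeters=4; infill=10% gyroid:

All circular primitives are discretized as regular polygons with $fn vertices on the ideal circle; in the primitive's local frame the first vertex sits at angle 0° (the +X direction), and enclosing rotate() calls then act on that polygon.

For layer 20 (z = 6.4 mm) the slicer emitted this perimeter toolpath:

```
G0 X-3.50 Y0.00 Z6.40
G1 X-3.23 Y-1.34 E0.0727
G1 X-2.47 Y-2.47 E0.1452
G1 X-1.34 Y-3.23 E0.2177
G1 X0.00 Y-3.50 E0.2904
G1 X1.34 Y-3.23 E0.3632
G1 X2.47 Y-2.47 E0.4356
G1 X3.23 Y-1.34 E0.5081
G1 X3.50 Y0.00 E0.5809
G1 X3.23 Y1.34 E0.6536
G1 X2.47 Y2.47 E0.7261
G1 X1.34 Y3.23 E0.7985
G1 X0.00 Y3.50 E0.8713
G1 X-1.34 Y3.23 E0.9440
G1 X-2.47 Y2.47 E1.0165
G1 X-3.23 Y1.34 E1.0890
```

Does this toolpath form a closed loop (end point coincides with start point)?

no

Start point (G0): (-3.50, 0.00). End point (last G1): the path does not return to the start — open.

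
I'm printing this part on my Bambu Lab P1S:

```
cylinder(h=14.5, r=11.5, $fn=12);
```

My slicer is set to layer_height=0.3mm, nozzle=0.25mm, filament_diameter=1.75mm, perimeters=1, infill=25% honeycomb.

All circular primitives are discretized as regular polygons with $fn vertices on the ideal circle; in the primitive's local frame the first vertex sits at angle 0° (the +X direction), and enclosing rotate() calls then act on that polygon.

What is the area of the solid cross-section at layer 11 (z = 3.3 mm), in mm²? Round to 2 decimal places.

At z = 3.3 mm: the r=11.5 cylinder contributes a regular 12-gon of circumradius 11.5 (area = (12/2)·11.500²·sin(360°/12) = 396.75 mm²). Overall, the cross-section is a single solid region. Net area = 396.75 mm².

396.75 mm²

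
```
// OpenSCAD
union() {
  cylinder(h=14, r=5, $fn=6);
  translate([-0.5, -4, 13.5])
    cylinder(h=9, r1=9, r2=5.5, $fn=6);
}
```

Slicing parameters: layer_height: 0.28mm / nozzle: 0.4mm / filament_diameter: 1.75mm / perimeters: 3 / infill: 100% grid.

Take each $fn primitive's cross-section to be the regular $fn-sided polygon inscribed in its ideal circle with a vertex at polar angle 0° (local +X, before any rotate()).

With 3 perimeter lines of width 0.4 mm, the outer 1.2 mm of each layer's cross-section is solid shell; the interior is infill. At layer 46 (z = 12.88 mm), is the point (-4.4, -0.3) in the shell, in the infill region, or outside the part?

At z = 12.88 mm: the r=5 cylinder contributes a regular 6-gon of circumradius 5; the cone at (-0.5, -4) is not intersected at this z (z outside [13.5, 22.5]); Combining (union): only the r=5 cylinder is present, so the union is just that shape — 1 connected region. Overall, the cross-section is a single solid region. The nearest boundary edge runs (-5.00, 0.00)→(-2.50, -4.33); distance from the point to it = 0.37 mm. The point is inside the cross-section, 0.37 mm from the nearest boundary — within the 1.2 mm shell band (3 × 0.4).

shell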